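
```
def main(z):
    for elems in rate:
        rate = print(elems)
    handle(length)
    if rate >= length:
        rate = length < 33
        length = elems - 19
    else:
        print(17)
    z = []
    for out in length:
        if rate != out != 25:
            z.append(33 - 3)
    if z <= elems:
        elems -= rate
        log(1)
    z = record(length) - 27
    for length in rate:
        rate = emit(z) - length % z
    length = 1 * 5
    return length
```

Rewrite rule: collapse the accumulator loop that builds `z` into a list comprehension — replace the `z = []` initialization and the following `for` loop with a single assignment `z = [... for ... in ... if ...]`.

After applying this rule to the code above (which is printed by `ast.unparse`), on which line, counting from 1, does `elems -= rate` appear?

12

Transformed code:
def main(z):
    for elems in rate:
        rate = print(elems)
    handle(length)
    if rate >= length:
        rate = length < 33
        length = elems - 19
    else:
        print(17)
    z = [33 - 3 for out in length if rate != out != 25]
    if z <= elems:
        elems -= rate
        log(1)
    z = record(length) - 27
    for length in rate:
        rate = emit(z) - length % z
    length = 1 * 5
    return length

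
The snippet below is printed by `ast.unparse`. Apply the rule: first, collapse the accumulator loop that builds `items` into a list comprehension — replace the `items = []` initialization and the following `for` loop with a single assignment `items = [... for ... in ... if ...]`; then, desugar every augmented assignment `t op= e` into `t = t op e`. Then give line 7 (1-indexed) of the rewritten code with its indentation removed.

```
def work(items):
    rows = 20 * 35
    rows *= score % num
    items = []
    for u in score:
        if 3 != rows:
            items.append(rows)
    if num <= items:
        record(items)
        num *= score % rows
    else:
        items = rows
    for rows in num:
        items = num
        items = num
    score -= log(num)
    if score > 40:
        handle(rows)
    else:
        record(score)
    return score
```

Transformed code:
def work(items):
    rows = 20 * 35
    rows = rows * (score % num)
    items = [rows for u in score if 3 != rows]
    if num <= items:
        record(items)
        num = num * (score % rows)
    else:
        items = rows
    for rows in num:
        items = num
        items = num
    score = score - log(num)
    if score > 40:
        handle(rows)
    else:
        record(score)
    return score

num = num * (score % rows)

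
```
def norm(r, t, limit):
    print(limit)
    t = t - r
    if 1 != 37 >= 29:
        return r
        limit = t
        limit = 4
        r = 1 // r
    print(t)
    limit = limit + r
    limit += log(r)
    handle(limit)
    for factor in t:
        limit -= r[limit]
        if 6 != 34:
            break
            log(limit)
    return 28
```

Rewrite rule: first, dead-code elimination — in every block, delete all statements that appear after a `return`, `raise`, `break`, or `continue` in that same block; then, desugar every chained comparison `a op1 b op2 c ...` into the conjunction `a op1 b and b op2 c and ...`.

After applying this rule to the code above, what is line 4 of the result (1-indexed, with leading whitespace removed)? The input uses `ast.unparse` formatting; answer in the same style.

Transformed code:
def norm(r, t, limit):
    print(limit)
    t = t - r
    if 1 != 37 and 37 >= 29:
        return r
    print(t)
    limit = limit + r
    limit += log(r)
    handle(limit)
    for factor in t:
        limit -= r[limit]
        if 6 != 34:
            break
    return 28

if 1 != 37 and 37 >= 29:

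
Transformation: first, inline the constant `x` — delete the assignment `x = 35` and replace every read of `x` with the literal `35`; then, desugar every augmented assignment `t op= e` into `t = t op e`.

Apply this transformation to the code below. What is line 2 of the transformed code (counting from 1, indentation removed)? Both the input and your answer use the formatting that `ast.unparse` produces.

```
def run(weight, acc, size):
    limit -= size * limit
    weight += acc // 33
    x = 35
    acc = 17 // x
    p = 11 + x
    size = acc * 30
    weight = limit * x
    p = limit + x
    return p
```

limit = limit - size * limit

Transformed code:
def run(weight, acc, size):
    limit = limit - size * limit
    weight = weight + acc // 33
    acc = 17 // 35
    p = 11 + 35
    size = acc * 30
    weight = limit * 35
    p = limit + 35
    return p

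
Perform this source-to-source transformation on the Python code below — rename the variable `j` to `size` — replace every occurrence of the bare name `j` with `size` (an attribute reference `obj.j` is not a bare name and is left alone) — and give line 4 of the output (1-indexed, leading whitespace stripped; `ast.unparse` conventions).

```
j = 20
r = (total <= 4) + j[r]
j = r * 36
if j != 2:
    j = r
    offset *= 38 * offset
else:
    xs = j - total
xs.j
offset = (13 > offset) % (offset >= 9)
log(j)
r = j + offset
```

Transformed code:
size = 20
r = (total <= 4) + size[r]
size = r * 36
if size != 2:
    size = r
    offset *= 38 * offset
else:
    xs = size - total
xs.j
offset = (13 > offset) % (offset >= 9)
log(size)
r = size + offset

if size != 2:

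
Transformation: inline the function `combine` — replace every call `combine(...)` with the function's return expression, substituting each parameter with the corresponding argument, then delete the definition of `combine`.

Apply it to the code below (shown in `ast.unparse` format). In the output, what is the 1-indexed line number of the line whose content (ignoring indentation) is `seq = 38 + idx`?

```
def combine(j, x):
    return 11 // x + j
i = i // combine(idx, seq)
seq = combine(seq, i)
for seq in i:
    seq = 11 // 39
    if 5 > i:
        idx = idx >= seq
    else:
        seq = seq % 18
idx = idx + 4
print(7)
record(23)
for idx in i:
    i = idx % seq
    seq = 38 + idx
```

14

Transformed code:
i = i // (11 // seq + idx)
seq = 11 // i + seq
for seq in i:
    seq = 11 // 39
    if 5 > i:
        idx = idx >= seq
    else:
        seq = seq % 18
idx = idx + 4
print(7)
record(23)
for idx in i:
    i = idx % seq
    seq = 38 + idx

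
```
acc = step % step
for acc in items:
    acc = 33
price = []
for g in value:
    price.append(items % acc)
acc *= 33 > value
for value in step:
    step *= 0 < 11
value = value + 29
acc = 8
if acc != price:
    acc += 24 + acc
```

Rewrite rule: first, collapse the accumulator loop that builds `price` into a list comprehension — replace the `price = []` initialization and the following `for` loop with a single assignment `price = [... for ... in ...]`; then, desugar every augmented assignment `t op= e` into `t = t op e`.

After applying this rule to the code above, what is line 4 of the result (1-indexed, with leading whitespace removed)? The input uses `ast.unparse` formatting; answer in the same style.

Transformed code:
acc = step % step
for acc in items:
    acc = 33
price = [items % acc for g in value]
acc = acc * (33 > value)
for value in step:
    step = step * (0 < 11)
value = value + 29
acc = 8
if acc != price:
    acc = acc + (24 + acc)

price = [items % acc for g in value]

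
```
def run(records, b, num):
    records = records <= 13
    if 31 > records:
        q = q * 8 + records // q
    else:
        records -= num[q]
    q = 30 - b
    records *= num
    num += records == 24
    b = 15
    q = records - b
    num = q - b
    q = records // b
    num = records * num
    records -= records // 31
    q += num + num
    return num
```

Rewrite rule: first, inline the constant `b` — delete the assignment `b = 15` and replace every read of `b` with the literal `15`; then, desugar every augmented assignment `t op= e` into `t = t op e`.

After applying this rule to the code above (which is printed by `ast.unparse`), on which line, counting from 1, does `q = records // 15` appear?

12

Transformed code:
def run(records, b, num):
    records = records <= 13
    if 31 > records:
        q = q * 8 + records // q
    else:
        records = records - num[q]
    q = 30 - 15
    records = records * num
    num = num + (records == 24)
    q = records - 15
    num = q - 15
    q = records // 15
    num = records * num
    records = records - records // 31
    q = q + (num + num)
    return num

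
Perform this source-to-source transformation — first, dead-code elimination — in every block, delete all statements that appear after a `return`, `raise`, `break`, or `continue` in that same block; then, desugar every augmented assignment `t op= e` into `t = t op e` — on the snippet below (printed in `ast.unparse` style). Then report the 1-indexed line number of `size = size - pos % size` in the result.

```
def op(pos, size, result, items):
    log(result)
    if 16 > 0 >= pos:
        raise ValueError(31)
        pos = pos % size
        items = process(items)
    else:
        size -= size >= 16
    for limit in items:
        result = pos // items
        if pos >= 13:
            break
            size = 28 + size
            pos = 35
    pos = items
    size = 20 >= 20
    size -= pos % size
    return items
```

Transformed code:
def op(pos, size, result, items):
    log(result)
    if 16 > 0 >= pos:
        raise ValueError(31)
    else:
        size = size - (size >= 16)
    for limit in items:
        result = pos // items
        if pos >= 13:
            break
    pos = items
    size = 20 >= 20
    size = size - pos % size
    return items

13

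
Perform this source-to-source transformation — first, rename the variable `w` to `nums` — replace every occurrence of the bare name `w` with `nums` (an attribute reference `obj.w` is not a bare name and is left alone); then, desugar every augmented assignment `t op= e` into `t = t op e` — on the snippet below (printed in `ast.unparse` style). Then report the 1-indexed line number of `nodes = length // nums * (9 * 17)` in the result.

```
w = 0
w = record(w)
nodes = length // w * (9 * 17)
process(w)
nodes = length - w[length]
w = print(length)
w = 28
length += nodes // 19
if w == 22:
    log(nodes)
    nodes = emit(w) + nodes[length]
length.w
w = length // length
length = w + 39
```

3

Transformed code:
nums = 0
nums = record(nums)
nodes = length // nums * (9 * 17)
process(nums)
nodes = length - nums[length]
nums = print(length)
nums = 28
length = length + nodes // 19
if nums == 22:
    log(nodes)
    nodes = emit(nums) + nodes[length]
length.w
nums = length // length
length = nums + 39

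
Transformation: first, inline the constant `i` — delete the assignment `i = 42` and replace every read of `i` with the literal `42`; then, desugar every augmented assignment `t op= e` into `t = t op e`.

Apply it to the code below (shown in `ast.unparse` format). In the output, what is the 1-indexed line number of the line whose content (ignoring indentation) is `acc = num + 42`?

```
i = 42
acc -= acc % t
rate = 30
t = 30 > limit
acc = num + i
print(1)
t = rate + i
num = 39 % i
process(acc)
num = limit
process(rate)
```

4

Transformed code:
acc = acc - acc % t
rate = 30
t = 30 > limit
acc = num + 42
print(1)
t = rate + 42
num = 39 % 42
process(acc)
num = limit
process(rate)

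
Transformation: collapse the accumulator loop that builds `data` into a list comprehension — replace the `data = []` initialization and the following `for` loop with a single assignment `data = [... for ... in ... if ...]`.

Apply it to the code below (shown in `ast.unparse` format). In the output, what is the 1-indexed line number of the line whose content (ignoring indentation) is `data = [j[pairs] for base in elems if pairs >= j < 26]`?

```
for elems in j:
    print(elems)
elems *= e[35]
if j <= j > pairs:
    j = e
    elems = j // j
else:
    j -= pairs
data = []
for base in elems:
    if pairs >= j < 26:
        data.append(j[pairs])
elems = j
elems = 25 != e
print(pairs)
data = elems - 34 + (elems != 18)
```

Transformed code:
for elems in j:
    print(elems)
elems *= e[35]
if j <= j > pairs:
    j = e
    elems = j // j
else:
    j -= pairs
data = [j[pairs] for base in elems if pairs >= j < 26]
elems = j
elems = 25 != e
print(pairs)
data = elems - 34 + (elems != 18)

9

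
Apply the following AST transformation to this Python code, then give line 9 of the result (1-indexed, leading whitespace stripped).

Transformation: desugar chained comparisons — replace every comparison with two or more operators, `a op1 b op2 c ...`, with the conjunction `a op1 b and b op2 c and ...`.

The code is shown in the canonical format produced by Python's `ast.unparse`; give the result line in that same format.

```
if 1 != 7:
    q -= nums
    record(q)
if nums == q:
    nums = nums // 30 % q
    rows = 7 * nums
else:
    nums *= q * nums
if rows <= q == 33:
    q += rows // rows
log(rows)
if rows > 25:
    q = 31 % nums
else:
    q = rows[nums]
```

if rows <= q and q == 33:

Transformed code:
if 1 != 7:
    q -= nums
    record(q)
if nums == q:
    nums = nums // 30 % q
    rows = 7 * nums
else:
    nums *= q * nums
if rows <= q and q == 33:
    q += rows // rows
log(rows)
if rows > 25:
    q = 31 % nums
else:
    q = rows[nums]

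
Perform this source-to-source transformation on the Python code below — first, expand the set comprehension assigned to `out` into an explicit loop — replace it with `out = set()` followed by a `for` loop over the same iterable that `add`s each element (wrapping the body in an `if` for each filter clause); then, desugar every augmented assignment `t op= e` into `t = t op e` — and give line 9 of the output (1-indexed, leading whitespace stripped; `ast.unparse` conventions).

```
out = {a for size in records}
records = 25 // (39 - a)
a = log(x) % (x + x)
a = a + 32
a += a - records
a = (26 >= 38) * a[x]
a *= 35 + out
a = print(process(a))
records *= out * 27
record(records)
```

a = a * (35 + out)

Transformed code:
out = set()
for size in records:
    out.add(a)
records = 25 // (39 - a)
a = log(x) % (x + x)
a = a + 32
a = a + (a - records)
a = (26 >= 38) * a[x]
a = a * (35 + out)
a = print(process(a))
records = records * (out * 27)
record(records)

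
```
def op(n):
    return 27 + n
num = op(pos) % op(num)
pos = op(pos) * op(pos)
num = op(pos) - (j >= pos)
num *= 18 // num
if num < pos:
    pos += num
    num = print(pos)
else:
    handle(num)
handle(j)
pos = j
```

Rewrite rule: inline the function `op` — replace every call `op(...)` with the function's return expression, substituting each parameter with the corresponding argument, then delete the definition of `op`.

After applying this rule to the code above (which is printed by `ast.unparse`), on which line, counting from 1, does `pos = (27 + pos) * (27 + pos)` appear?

Transformed code:
num = (27 + pos) % (27 + num)
pos = (27 + pos) * (27 + pos)
num = 27 + pos - (j >= pos)
num *= 18 // num
if num < pos:
    pos += num
    num = print(pos)
else:
    handle(num)
handle(j)
pos = j

2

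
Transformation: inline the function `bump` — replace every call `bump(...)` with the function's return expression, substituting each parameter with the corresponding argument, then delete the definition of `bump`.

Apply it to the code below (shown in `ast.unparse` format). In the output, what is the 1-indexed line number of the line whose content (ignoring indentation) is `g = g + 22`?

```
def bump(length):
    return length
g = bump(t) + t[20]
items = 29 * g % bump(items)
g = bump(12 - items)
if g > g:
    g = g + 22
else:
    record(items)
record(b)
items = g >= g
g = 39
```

Transformed code:
g = t + t[20]
items = 29 * g % items
g = 12 - items
if g > g:
    g = g + 22
else:
    record(items)
record(b)
items = g >= g
g = 39

5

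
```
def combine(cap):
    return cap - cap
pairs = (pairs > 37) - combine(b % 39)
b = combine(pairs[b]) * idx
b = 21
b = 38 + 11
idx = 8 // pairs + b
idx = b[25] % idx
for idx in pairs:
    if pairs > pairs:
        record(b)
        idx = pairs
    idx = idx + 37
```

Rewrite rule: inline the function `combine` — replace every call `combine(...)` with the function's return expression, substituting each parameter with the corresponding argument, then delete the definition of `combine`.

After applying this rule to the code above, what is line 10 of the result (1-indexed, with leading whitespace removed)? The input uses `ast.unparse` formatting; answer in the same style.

Transformed code:
pairs = (pairs > 37) - (b % 39 - b % 39)
b = (pairs[b] - pairs[b]) * idx
b = 21
b = 38 + 11
idx = 8 // pairs + b
idx = b[25] % idx
for idx in pairs:
    if pairs > pairs:
        record(b)
        idx = pairs
    idx = idx + 37

idx = pairs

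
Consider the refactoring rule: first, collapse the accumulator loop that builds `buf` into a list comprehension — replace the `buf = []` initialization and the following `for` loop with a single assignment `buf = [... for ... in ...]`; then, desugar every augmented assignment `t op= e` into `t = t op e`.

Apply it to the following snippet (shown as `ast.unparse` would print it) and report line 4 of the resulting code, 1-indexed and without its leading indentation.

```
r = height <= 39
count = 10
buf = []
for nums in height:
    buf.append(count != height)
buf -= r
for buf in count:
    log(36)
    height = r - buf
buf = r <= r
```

Transformed code:
r = height <= 39
count = 10
buf = [count != height for nums in height]
buf = buf - r
for buf in count:
    log(36)
    height = r - buf
buf = r <= r

buf = buf - r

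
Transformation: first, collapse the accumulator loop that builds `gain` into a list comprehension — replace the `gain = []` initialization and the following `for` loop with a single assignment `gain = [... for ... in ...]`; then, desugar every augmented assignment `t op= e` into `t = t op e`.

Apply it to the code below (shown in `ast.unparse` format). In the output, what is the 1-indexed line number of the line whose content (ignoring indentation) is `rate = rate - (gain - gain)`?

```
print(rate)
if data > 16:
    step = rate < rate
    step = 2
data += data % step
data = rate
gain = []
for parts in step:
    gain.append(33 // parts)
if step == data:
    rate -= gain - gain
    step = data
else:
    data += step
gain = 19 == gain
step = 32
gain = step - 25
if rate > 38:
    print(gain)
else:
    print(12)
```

Transformed code:
print(rate)
if data > 16:
    step = rate < rate
    step = 2
data = data + data % step
data = rate
gain = [33 // parts for parts in step]
if step == data:
    rate = rate - (gain - gain)
    step = data
else:
    data = data + step
gain = 19 == gain
step = 32
gain = step - 25
if rate > 38:
    print(gain)
else:
    print(12)

9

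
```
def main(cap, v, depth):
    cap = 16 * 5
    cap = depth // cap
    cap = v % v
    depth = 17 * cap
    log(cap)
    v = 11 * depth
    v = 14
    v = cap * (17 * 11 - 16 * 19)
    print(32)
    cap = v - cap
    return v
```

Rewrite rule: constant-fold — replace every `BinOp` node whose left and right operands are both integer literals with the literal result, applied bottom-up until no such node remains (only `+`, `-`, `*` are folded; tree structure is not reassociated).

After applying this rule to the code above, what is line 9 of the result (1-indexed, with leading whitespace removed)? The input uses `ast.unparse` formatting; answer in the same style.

Transformed code:
def main(cap, v, depth):
    cap = 80
    cap = depth // cap
    cap = v % v
    depth = 17 * cap
    log(cap)
    v = 11 * depth
    v = 14
    v = cap * -117
    print(32)
    cap = v - cap
    return v

v = cap * -117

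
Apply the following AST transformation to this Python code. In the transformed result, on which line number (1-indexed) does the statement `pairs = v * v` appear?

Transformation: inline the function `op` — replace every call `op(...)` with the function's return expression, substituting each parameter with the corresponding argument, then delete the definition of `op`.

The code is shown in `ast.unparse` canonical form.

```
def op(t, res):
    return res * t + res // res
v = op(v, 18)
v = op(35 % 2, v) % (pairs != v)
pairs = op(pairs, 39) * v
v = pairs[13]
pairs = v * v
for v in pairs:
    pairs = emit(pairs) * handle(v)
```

5

Transformed code:
v = 18 * v + 18 // 18
v = (v * (35 % 2) + v // v) % (pairs != v)
pairs = (39 * pairs + 39 // 39) * v
v = pairs[13]
pairs = v * v
for v in pairs:
    pairs = emit(pairs) * handle(v)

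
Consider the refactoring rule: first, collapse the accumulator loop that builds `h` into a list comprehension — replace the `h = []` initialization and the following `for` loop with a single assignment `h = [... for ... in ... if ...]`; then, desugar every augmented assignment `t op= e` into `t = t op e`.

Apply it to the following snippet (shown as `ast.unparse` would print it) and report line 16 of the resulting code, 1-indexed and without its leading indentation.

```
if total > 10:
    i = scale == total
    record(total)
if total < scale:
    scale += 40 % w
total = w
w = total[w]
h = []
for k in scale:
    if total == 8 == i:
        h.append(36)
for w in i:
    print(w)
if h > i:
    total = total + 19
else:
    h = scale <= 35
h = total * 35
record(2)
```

record(2)

Transformed code:
if total > 10:
    i = scale == total
    record(total)
if total < scale:
    scale = scale + 40 % w
total = w
w = total[w]
h = [36 for k in scale if total == 8 == i]
for w in i:
    print(w)
if h > i:
    total = total + 19
else:
    h = scale <= 35
h = total * 35
record(2)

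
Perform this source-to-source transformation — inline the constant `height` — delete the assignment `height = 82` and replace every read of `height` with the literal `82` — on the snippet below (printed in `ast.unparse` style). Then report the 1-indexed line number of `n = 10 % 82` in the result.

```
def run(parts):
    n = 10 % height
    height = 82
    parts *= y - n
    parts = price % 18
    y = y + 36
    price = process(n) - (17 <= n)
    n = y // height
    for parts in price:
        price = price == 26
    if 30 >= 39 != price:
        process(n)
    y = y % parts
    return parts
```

Transformed code:
def run(parts):
    n = 10 % 82
    parts *= y - n
    parts = price % 18
    y = y + 36
    price = process(n) - (17 <= n)
    n = y // 82
    for parts in price:
        price = price == 26
    if 30 >= 39 != price:
        process(n)
    y = y % parts
    return parts

2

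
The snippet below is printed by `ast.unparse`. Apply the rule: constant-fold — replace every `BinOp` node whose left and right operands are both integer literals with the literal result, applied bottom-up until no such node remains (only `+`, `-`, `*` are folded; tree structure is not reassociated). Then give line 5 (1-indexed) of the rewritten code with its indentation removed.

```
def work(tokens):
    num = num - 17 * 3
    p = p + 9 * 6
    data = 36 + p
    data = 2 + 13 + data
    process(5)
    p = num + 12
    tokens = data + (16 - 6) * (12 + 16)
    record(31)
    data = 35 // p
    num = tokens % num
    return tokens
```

data = 15 + data

Transformed code:
def work(tokens):
    num = num - 51
    p = p + 54
    data = 36 + p
    data = 15 + data
    process(5)
    p = num + 12
    tokens = data + 280
    record(31)
    data = 35 // p
    num = tokens % num
    return tokens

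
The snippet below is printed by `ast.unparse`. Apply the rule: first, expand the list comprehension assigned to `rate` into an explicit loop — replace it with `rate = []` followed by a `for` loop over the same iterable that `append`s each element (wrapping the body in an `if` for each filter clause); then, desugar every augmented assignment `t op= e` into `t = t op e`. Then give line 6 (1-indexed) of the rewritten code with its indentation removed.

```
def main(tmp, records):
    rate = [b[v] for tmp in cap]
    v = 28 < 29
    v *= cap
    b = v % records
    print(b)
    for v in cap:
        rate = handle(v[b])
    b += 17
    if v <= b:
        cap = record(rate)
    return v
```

Transformed code:
def main(tmp, records):
    rate = []
    for tmp in cap:
        rate.append(b[v])
    v = 28 < 29
    v = v * cap
    b = v % records
    print(b)
    for v in cap:
        rate = handle(v[b])
    b = b + 17
    if v <= b:
        cap = record(rate)
    return v

v = v * cap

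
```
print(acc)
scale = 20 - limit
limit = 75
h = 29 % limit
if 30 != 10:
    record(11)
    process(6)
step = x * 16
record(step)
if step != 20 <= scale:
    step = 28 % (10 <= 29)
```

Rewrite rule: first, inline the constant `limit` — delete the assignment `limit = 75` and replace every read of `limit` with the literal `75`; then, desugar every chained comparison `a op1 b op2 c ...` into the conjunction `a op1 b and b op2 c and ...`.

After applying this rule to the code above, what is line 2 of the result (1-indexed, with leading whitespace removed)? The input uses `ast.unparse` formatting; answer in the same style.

scale = 20 - 75

Transformed code:
print(acc)
scale = 20 - 75
h = 29 % 75
if 30 != 10:
    record(11)
    process(6)
step = x * 16
record(step)
if step != 20 and 20 <= scale:
    step = 28 % (10 <= 29)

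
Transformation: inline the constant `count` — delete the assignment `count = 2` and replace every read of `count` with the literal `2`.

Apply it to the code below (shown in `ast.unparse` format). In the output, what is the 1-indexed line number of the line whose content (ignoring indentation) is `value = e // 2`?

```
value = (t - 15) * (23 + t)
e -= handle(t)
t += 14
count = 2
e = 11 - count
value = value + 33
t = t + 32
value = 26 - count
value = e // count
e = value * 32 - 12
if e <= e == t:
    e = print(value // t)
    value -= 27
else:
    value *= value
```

8

Transformed code:
value = (t - 15) * (23 + t)
e -= handle(t)
t += 14
e = 11 - 2
value = value + 33
t = t + 32
value = 26 - 2
value = e // 2
e = value * 32 - 12
if e <= e == t:
    e = print(value // t)
    value -= 27
else:
    value *= value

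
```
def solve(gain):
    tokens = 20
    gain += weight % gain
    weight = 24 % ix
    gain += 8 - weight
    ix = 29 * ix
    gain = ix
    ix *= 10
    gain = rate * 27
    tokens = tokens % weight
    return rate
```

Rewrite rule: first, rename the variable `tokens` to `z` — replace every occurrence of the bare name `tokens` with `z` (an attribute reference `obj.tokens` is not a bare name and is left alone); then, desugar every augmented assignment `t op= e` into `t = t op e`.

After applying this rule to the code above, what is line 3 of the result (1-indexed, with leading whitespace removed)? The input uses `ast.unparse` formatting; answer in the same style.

Transformed code:
def solve(gain):
    z = 20
    gain = gain + weight % gain
    weight = 24 % ix
    gain = gain + (8 - weight)
    ix = 29 * ix
    gain = ix
    ix = ix * 10
    gain = rate * 27
    z = z % weight
    return rate

gain = gain + weight % gain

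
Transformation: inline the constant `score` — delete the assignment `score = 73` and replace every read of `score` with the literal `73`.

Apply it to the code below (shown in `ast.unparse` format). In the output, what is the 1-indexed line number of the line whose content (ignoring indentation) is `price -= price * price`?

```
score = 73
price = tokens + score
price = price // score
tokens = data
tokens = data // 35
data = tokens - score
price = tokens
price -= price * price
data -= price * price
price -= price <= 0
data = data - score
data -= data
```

7

Transformed code:
price = tokens + 73
price = price // 73
tokens = data
tokens = data // 35
data = tokens - 73
price = tokens
price -= price * price
data -= price * price
price -= price <= 0
data = data - 73
data -= data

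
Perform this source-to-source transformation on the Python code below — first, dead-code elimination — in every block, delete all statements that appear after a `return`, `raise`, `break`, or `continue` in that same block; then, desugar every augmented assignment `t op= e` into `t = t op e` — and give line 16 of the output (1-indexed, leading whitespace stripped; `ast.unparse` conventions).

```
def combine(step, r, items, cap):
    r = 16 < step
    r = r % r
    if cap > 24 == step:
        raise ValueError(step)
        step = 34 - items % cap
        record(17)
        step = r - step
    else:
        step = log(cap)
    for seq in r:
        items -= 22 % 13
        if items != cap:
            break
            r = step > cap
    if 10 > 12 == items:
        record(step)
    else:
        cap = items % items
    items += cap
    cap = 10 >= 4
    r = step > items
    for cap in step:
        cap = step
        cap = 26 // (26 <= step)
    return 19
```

items = items + cap

Transformed code:
def combine(step, r, items, cap):
    r = 16 < step
    r = r % r
    if cap > 24 == step:
        raise ValueError(step)
    else:
        step = log(cap)
    for seq in r:
        items = items - 22 % 13
        if items != cap:
            break
    if 10 > 12 == items:
        record(step)
    else:
        cap = items % items
    items = items + cap
    cap = 10 >= 4
    r = step > items
    for cap in step:
        cap = step
        cap = 26 // (26 <= step)
    return 19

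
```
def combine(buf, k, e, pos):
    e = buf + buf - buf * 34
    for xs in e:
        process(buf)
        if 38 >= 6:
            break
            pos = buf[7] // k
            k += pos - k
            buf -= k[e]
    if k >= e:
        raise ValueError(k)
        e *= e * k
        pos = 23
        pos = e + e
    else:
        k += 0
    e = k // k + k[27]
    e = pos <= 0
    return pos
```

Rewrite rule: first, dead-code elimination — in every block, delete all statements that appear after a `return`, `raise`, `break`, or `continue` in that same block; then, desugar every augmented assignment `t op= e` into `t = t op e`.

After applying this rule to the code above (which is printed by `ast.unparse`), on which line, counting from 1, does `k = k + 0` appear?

10

Transformed code:
def combine(buf, k, e, pos):
    e = buf + buf - buf * 34
    for xs in e:
        process(buf)
        if 38 >= 6:
            break
    if k >= e:
        raise ValueError(k)
    else:
        k = k + 0
    e = k // k + k[27]
    e = pos <= 0
    return pos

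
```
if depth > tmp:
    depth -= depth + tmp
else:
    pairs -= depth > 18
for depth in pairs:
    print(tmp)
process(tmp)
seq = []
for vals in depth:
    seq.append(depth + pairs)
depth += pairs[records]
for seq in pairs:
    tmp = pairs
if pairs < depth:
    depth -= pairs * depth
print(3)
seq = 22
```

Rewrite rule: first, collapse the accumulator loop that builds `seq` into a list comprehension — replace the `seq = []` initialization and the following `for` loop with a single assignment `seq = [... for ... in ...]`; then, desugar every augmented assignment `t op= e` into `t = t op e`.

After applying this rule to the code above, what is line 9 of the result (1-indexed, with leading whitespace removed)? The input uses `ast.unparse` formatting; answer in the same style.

Transformed code:
if depth > tmp:
    depth = depth - (depth + tmp)
else:
    pairs = pairs - (depth > 18)
for depth in pairs:
    print(tmp)
process(tmp)
seq = [depth + pairs for vals in depth]
depth = depth + pairs[records]
for seq in pairs:
    tmp = pairs
if pairs < depth:
    depth = depth - pairs * depth
print(3)
seq = 22

depth = depth + pairs[records]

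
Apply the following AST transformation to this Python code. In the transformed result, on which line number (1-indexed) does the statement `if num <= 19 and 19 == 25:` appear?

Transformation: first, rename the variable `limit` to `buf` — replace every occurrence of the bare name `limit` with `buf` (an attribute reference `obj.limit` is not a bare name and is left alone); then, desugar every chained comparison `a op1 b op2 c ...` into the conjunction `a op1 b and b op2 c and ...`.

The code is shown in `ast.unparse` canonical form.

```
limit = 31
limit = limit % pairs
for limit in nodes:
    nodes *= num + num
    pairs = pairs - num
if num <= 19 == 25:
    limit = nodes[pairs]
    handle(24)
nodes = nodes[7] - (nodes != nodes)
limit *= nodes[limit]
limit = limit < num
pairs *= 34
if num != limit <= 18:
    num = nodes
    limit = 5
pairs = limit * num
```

6

Transformed code:
buf = 31
buf = buf % pairs
for buf in nodes:
    nodes *= num + num
    pairs = pairs - num
if num <= 19 and 19 == 25:
    buf = nodes[pairs]
    handle(24)
nodes = nodes[7] - (nodes != nodes)
buf *= nodes[buf]
buf = buf < num
pairs *= 34
if num != buf and buf <= 18:
    num = nodes
    buf = 5
pairs = buf * num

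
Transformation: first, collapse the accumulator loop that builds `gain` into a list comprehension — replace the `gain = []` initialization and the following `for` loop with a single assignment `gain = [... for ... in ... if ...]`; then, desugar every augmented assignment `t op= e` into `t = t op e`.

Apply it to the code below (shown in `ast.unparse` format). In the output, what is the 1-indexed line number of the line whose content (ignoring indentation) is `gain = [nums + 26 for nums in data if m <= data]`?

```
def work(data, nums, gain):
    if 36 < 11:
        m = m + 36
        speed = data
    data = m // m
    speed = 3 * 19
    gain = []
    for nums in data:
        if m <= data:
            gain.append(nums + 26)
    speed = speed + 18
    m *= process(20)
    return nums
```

Transformed code:
def work(data, nums, gain):
    if 36 < 11:
        m = m + 36
        speed = data
    data = m // m
    speed = 3 * 19
    gain = [nums + 26 for nums in data if m <= data]
    speed = speed + 18
    m = m * process(20)
    return nums

7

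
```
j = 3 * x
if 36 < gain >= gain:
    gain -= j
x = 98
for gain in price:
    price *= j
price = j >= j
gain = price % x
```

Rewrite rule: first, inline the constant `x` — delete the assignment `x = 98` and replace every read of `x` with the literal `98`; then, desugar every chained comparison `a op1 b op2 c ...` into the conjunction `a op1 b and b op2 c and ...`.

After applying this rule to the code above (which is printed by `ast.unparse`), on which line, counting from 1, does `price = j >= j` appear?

Transformed code:
j = 3 * 98
if 36 < gain and gain >= gain:
    gain -= j
for gain in price:
    price *= j
price = j >= j
gain = price % 98

6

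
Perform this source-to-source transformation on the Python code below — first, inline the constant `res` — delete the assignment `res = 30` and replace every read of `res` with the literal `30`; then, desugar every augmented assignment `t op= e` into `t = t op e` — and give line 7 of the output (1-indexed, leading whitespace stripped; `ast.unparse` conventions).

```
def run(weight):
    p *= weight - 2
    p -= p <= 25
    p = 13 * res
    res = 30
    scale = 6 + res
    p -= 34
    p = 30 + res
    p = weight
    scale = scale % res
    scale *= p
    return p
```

p = 30 + 30

Transformed code:
def run(weight):
    p = p * (weight - 2)
    p = p - (p <= 25)
    p = 13 * 30
    scale = 6 + 30
    p = p - 34
    p = 30 + 30
    p = weight
    scale = scale % 30
    scale = scale * p
    return p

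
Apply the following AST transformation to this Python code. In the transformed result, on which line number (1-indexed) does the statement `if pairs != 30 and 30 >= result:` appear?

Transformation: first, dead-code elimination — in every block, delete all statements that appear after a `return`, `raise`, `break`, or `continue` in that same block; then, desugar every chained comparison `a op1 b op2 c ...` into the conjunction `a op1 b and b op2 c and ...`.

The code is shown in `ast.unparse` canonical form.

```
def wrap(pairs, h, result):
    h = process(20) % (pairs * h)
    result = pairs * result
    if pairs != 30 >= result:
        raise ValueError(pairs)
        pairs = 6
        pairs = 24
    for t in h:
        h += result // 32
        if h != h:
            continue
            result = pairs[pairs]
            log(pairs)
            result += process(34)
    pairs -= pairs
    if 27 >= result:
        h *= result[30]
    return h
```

Transformed code:
def wrap(pairs, h, result):
    h = process(20) % (pairs * h)
    result = pairs * result
    if pairs != 30 and 30 >= result:
        raise ValueError(pairs)
    for t in h:
        h += result // 32
        if h != h:
            continue
    pairs -= pairs
    if 27 >= result:
        h *= result[30]
    return h

4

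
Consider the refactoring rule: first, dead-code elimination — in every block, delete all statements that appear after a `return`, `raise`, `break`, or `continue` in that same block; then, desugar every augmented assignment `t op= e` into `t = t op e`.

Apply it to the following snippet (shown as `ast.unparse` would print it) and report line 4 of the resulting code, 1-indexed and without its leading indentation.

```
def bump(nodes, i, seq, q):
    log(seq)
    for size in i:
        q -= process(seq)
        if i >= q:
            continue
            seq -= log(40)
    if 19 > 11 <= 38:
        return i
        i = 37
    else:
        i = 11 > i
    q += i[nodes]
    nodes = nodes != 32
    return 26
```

Transformed code:
def bump(nodes, i, seq, q):
    log(seq)
    for size in i:
        q = q - process(seq)
        if i >= q:
            continue
    if 19 > 11 <= 38:
        return i
    else:
        i = 11 > i
    q = q + i[nodes]
    nodes = nodes != 32
    return 26

q = q - process(seq)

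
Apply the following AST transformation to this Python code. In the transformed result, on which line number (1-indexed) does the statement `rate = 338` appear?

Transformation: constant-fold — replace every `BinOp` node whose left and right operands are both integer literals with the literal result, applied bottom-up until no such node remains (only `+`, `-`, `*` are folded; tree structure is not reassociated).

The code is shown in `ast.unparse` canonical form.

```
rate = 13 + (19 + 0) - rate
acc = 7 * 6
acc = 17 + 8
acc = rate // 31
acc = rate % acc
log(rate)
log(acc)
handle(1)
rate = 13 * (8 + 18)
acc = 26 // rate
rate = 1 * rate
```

Transformed code:
rate = 32 - rate
acc = 42
acc = 25
acc = rate // 31
acc = rate % acc
log(rate)
log(acc)
handle(1)
rate = 338
acc = 26 // rate
rate = 1 * rate

9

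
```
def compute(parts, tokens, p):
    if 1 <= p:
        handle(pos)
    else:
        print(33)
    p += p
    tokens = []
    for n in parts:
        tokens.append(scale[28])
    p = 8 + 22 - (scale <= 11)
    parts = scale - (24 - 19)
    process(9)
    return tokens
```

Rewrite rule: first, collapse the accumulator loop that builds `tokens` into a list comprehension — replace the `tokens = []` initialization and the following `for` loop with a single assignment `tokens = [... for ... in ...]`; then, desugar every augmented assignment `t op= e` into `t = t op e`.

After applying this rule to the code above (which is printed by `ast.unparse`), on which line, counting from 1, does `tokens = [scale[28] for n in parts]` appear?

Transformed code:
def compute(parts, tokens, p):
    if 1 <= p:
        handle(pos)
    else:
        print(33)
    p = p + p
    tokens = [scale[28] for n in parts]
    p = 8 + 22 - (scale <= 11)
    parts = scale - (24 - 19)
    process(9)
    return tokens

7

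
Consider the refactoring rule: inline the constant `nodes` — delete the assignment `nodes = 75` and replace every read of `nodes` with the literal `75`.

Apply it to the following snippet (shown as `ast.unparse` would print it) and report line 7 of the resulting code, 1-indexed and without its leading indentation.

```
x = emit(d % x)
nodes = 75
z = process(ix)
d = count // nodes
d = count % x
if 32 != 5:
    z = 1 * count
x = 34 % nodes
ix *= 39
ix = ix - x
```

Transformed code:
x = emit(d % x)
z = process(ix)
d = count // 75
d = count % x
if 32 != 5:
    z = 1 * count
x = 34 % 75
ix *= 39
ix = ix - x

x = 34 % 75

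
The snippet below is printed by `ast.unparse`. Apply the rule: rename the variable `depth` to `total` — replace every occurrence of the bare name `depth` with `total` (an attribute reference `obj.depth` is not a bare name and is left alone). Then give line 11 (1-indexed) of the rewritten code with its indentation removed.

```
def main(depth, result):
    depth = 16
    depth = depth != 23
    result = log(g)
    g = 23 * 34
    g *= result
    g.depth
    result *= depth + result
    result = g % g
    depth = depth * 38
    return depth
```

Transformed code:
def main(total, result):
    total = 16
    total = total != 23
    result = log(g)
    g = 23 * 34
    g *= result
    g.depth
    result *= total + result
    result = g % g
    total = total * 38
    return total

return total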